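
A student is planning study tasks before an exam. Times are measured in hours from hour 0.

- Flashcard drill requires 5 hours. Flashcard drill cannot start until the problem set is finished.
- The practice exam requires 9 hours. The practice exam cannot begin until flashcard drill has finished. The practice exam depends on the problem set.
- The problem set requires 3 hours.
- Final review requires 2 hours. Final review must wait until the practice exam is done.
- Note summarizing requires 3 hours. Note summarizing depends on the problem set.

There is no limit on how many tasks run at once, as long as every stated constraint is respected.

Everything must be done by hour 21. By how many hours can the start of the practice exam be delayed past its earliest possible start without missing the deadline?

2

The problem set has no prerequisites, so it starts at hour 0 and finishes at hour 3.
Flashcard drill waits on the problem set (finishes hour 3), so it starts at hour 3 and finishes at 3 + 5 = hour 8.
The practice exam cannot start until flashcard drill (finishes hour 8); the problem set (finishes hour 3). The controlling bound is hour 8, so the practice exam finishes at 8 + 9 = hour 17.

Working backward from the deadline:
Final review has no dependents, so it just needs to finish by hour 21. Starting by 21 − 2 = hour 19 achieves that.
The practice exam has to be done before final review (must start by hour 19). That means finishing by hour 19, i.e. starting by 19 − 9 = hour 10.
So the practice exam can start as early as hour 8 and as late as hour 10, giving 10 − 8 = 2 hours of slack.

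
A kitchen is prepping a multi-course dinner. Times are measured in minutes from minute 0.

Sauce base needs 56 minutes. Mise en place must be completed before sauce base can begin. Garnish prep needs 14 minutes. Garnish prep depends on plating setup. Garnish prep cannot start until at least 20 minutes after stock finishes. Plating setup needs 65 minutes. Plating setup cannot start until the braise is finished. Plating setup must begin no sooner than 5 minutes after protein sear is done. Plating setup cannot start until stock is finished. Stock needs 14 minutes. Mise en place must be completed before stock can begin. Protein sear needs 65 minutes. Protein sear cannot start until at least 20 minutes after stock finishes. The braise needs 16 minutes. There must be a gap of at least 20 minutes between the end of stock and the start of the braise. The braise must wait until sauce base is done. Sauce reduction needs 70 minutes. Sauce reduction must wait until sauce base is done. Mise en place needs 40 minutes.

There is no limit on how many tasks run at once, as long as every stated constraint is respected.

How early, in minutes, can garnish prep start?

Mise en place can start immediately at minute 0; it finishes at minute 40.
After mise en place (finishes minute 40), sauce base can start at minute 40 and finishes at minute 96.
Stock waits on mise en place (finishes minute 40), so it starts at minute 40 and finishes at 40 + 14 = minute 54.
After stock (finishes minute 54, plus 20-minute gap → minute 74), protein sear can start at minute 74 and finishes at minute 139.
The braise cannot start until stock (finishes minute 54, plus 20-minute gap → minute 74); sauce base (finishes minute 96). The controlling bound is minute 96, so the braise finishes at 96 + 16 = minute 112.
Plating setup cannot start until the braise (finishes minute 112); protein sear (finishes minute 139, plus 5-minute gap → minute 144); stock (finishes minute 54). The controlling bound is minute 144, so plating setup finishes at 144 + 65 = minute 209.
Garnish prep waits on plating setup (finishes minute 209); stock (finishes minute 54, plus 20-minute gap → minute 74). The latest of these is minute 209, which is the earliest garnish prep can start.

209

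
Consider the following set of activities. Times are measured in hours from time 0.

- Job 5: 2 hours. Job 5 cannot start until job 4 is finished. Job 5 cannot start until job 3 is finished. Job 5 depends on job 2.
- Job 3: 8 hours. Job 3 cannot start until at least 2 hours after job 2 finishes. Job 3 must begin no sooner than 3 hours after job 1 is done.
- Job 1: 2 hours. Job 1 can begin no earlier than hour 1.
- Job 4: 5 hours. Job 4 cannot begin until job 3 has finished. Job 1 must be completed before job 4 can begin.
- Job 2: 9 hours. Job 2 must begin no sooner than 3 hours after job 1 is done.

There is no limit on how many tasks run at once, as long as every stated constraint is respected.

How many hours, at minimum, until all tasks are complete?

32

Job 1 waits on its own release at hour 1, so it starts at hour 1 and finishes at 1 + 2 = hour 3.
Job 2 waits on job 1 (finishes hour 3, plus 3-hour gap → hour 6), so it starts at hour 6 and finishes at 6 + 9 = hour 15.
For job 3: job 2 (finishes hour 15, plus 2-hour gap → hour 17); job 1 (finishes hour 3, plus 3-hour gap → hour 6). Taking the maximum gives a start of hour 17, and it finishes at 17 + 8 = hour 25.
Job 4 cannot start until job 3 (finishes hour 25); job 1 (finishes hour 3). The controlling bound is hour 25, so job 4 finishes at 25 + 5 = hour 30.
Job 5 has to wait for job 4 (finishes hour 30); job 3 (finishes hour 25); job 2 (finishes hour 15). The latest of these is hour 30, so job 5 runs hour 30 to 30 + 2 = hour 32.
All tasks are finished once the last one completes. Finish times: Job 1 at 3, Job 2 at 15, Job 3 at 25, Job 4 at 30, Job 5 at 32. The latest is hour 32.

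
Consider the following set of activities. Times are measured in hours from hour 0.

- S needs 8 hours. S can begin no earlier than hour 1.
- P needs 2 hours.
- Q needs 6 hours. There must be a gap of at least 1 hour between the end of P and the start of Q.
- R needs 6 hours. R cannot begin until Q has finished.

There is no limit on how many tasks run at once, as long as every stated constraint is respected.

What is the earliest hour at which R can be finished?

15

Nothing blocks P, so it runs from hour 0 to hour 2.
Q cannot begin until P (finishes hour 2, plus 1-hour gap → hour 3). It runs from hour 3 to 3 + 6 = hour 9.
R cannot begin until Q (finishes hour 9). It runs from hour 9 to 9 + 6 = hour 15.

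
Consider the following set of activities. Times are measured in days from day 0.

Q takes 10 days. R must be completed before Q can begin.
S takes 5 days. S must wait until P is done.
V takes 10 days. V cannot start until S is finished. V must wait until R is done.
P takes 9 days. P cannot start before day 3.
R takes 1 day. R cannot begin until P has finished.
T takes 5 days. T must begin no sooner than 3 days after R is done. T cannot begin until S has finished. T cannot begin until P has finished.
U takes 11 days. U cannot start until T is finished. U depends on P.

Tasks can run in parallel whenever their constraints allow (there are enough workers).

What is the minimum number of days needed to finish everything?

P waits on its own release at day 3, so it starts at day 3 and finishes at 3 + 9 = day 12.
S cannot begin until P (finishes day 12). It runs from day 12 to 12 + 5 = day 17.
After P (finishes day 12), R can start at day 12 and finishes at day 13.
For V: S (finishes day 17); R (finishes day 13). Taking the maximum gives a start of day 17, and it finishes at 17 + 10 = day 27.
T cannot start until R (finishes day 13, plus 3-day gap → day 16); S (finishes day 17); P (finishes day 12). The controlling bound is day 17, so T finishes at 17 + 5 = day 22.
U needs all of T (finishes day 22); P (finishes day 12). That puts its earliest start at day 22; it finishes at 22 + 11 = day 33.
After R (finishes day 13), Q can start at day 13 and finishes at day 23.
All tasks are finished once the last one completes. Finish times: P at 12, Q at 23, R at 13, S at 17, T at 22, U at 33, V at 27. The latest is day 33.

33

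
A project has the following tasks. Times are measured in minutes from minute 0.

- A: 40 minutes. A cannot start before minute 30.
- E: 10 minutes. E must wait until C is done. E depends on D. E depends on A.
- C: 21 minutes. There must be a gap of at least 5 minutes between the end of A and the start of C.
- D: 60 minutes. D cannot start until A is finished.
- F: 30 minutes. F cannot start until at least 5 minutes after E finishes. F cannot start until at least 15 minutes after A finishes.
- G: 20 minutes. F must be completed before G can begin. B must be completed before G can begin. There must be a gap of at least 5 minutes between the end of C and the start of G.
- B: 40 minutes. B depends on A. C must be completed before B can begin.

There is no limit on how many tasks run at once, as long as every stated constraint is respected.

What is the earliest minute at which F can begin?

A waits on its own release at minute 30, so it starts at minute 30 and finishes at 30 + 40 = minute 70.
D waits on A (finishes minute 70), so it starts at minute 70 and finishes at 70 + 60 = minute 130.
C waits on A (finishes minute 70, plus 5-minute gap → minute 75), so it starts at minute 75 and finishes at 75 + 21 = minute 96.
E cannot start until C (finishes minute 96); D (finishes minute 130); A (finishes minute 70). The controlling bound is minute 130, so E finishes at 130 + 10 = minute 140.
F waits on E (finishes minute 140, plus 5-minute gap → minute 145); A (finishes minute 70, plus 15-minute gap → minute 85). The latest of these is minute 145, which is the earliest F can start.

145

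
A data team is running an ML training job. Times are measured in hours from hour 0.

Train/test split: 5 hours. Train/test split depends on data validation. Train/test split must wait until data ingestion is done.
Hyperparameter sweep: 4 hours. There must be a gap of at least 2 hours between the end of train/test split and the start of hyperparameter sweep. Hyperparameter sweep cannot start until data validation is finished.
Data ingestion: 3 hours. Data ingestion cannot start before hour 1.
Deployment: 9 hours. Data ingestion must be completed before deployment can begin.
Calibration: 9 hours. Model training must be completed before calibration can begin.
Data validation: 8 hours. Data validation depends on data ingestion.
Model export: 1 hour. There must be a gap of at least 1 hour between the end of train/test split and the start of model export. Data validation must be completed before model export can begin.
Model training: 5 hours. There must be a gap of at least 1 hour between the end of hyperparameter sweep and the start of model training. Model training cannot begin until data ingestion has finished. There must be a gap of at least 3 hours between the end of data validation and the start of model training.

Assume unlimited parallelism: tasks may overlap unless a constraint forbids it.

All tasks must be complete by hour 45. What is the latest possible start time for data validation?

Calibration has no dependents, so it just needs to finish by hour 45. Starting by 45 − 9 = hour 36 achieves that.
Model training feeds into calibration (must start by hour 36); so model training must finish by hour 36 and therefore start by hour 31.
Hyperparameter sweep feeds into model training (must start by hour 31, minus 1-hour gap → hour 30); so hyperparameter sweep must finish by hour 30 and therefore start by hour 26.
Model export has no dependents, so it just needs to finish by hour 45. Starting by 45 − 1 = hour 44 achieves that.
Train/test split has several dependents: hyperparameter sweep (must start by hour 26, minus 2-hour gap → hour 24); model export (must start by hour 44, minus 1-hour gap → hour 43). The earliest of those limits is hour 24, so train/test split must start by 24 − 5 = hour 19.
Data validation feeds train/test split (must start by hour 19); hyperparameter sweep (must start by hour 26); model training (must start by hour 31, minus 3-hour gap → hour 28); model export (must start by hour 44). Taking the minimum, data validation must finish by hour 19 and start by 19 − 8 = hour 11.

11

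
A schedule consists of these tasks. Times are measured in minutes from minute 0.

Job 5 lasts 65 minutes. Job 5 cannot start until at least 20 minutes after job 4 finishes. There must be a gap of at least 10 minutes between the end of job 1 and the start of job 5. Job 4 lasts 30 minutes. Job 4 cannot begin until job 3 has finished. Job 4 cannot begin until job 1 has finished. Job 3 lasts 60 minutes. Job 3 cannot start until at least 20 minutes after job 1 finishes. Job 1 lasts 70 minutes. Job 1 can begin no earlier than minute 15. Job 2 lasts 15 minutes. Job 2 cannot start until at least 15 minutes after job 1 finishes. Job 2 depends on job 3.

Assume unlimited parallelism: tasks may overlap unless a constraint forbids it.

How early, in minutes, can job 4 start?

165

Job 1 cannot begin until its own release at minute 15. It runs from minute 15 to 15 + 70 = minute 85.
Job 3 waits on job 1 (finishes minute 85, plus 20-minute gap → minute 105), so it starts at minute 105 and finishes at 105 + 60 = minute 165.
Job 4 waits on job 3 (finishes minute 165); job 1 (finishes minute 85). The latest of these is minute 165, which is the earliest job 4 can start.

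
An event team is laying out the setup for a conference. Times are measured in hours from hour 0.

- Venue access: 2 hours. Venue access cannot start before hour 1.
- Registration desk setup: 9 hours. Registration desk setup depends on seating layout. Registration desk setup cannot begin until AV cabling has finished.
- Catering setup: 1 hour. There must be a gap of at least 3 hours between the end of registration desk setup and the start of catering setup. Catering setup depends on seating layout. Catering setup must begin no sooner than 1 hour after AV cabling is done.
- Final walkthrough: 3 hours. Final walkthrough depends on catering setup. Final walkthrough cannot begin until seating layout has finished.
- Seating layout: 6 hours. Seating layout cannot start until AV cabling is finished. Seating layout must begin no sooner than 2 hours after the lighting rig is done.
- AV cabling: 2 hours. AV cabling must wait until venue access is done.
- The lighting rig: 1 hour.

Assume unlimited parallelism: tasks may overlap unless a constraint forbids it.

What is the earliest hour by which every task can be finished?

The lighting rig has no prerequisites, so it starts at hour 0 and finishes at hour 1.
After its own release at hour 1, venue access can start at hour 1 and finishes at hour 3.
AV cabling waits on venue access (finishes hour 3), so it starts at hour 3 and finishes at 3 + 2 = hour 5.
Seating layout needs all of AV cabling (finishes hour 5); the lighting rig (finishes hour 1, plus 2-hour gap → hour 3). That puts its earliest start at hour 5; it finishes at 5 + 6 = hour 11.
Registration desk setup cannot start until seating layout (finishes hour 11); AV cabling (finishes hour 5). The controlling bound is hour 11, so registration desk setup finishes at 11 + 9 = hour 20.
For catering setup: registration desk setup (finishes hour 20, plus 3-hour gap → hour 23); seating layout (finishes hour 11); AV cabling (finishes hour 5, plus 1-hour gap → hour 6). Taking the maximum gives a start of hour 23, and it finishes at 23 + 1 = hour 24.
Final walkthrough needs all of catering setup (finishes hour 24); seating layout (finishes hour 11). That puts its earliest start at hour 24; it finishes at 24 + 3 = hour 27.
All tasks are finished once the last one completes. Finish times: Venue access at 3, The lighting rig at 1, AV cabling at 5, Seating layout at 11, Registration desk setup at 20, Catering setup at 24, Final walkthrough at 27. The latest is hour 27.

27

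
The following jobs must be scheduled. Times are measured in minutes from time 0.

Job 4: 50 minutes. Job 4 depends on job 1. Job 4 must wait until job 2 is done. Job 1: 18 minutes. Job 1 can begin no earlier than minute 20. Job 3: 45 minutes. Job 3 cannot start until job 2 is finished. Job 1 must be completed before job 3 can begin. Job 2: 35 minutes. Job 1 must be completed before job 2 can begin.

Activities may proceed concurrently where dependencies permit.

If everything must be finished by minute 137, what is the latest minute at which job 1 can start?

34

To finish by minute 137, job 3 (duration 45) must start no later than minute 92.
Nothing follows job 4; the deadline of minute 137 is its only limit. It must start by 137 − 50 = minute 87.
Job 2 feeds job 3 (must start by minute 92); job 4 (must start by minute 87). Taking the minimum, job 2 must finish by minute 87 and start by 87 − 35 = minute 52.
Job 1 feeds job 2 (must start by minute 52); job 3 (must start by minute 92); job 4 (must start by minute 87). Taking the minimum, job 1 must finish by minute 52 and start by 52 − 18 = minute 34.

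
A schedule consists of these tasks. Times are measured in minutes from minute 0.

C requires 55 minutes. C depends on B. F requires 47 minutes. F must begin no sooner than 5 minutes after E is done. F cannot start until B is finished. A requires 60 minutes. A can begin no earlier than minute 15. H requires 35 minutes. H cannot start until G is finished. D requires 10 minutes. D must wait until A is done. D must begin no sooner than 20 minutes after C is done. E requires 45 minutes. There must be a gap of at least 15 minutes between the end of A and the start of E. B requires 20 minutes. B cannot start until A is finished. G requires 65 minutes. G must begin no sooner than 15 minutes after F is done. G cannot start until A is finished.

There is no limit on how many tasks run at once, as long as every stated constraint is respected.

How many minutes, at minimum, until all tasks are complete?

A cannot begin until its own release at minute 15. It runs from minute 15 to 15 + 60 = minute 75.
After A (finishes minute 75, plus 15-minute gap → minute 90), E can start at minute 90 and finishes at minute 135.
B cannot begin until A (finishes minute 75). It runs from minute 75 to 75 + 20 = minute 95.
F needs all of E (finishes minute 135, plus 5-minute gap → minute 140); B (finishes minute 95). That puts its earliest start at minute 140; it finishes at 140 + 47 = minute 187.
G has to wait for F (finishes minute 187, plus 15-minute gap → minute 202); A (finishes minute 75). The latest of these is minute 202, so G runs minute 202 to 202 + 65 = minute 267.
H cannot begin until G (finishes minute 267). It runs from minute 267 to 267 + 35 = minute 302.
C cannot begin until B (finishes minute 95). It runs from minute 95 to 95 + 55 = minute 150.
D needs all of A (finishes minute 75); C (finishes minute 150, plus 20-minute gap → minute 170). That puts its earliest start at minute 170; it finishes at 170 + 10 = minute 180.
All tasks are finished once the last one completes. Finish times: A at 75, B at 95, C at 150, D at 180, E at 135, F at 187, G at 267, H at 302. The latest is minute 302.

302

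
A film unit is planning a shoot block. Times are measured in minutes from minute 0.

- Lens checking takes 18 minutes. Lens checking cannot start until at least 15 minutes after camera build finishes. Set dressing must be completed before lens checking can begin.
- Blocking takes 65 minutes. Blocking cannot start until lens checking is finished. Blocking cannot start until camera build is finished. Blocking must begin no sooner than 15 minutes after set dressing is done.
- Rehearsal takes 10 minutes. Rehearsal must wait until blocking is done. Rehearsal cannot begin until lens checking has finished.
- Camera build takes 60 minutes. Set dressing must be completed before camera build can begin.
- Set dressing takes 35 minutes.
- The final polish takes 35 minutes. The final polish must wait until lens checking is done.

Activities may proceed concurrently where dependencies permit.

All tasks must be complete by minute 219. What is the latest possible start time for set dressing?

Nothing follows rehearsal; the deadline of minute 219 is its only limit. It must start by 219 − 10 = minute 209.
Blocking feeds into rehearsal (must start by minute 209); so blocking must finish by minute 209 and therefore start by minute 144.
Nothing follows the final polish; the deadline of minute 219 is its only limit. It must start by 219 − 35 = minute 184.
For lens checking: blocking (must start by minute 144); rehearsal (must start by minute 209); the final polish (must start by minute 184). The most restrictive is minute 144; with an 18-minute duration, lens checking must start by minute 126.
Camera build must finish in time for lens checking (must start by minute 126, minus 15-minute gap → minute 111); blocking (must start by minute 144). The tightest is minute 111, so camera build must start by 111 − 60 = minute 51.
Set dressing feeds camera build (must start by minute 51); lens checking (must start by minute 126); blocking (must start by minute 144, minus 15-minute gap → minute 129). Taking the minimum, set dressing must finish by minute 51 and start by 51 − 35 = minute 16.

16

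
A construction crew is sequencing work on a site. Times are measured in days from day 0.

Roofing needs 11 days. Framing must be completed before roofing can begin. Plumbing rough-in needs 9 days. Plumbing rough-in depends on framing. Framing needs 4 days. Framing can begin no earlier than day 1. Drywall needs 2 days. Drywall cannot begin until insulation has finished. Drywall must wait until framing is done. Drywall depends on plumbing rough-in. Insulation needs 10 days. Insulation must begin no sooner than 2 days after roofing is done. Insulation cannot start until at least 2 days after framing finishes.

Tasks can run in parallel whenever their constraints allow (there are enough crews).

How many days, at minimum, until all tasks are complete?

After its own release at day 1, framing can start at day 1 and finishes at day 5.
Plumbing rough-in waits on framing (finishes day 5), so it starts at day 5 and finishes at 5 + 9 = day 14.
Roofing cannot begin until framing (finishes day 5). It runs from day 5 to 5 + 11 = day 16.
Insulation has to wait for roofing (finishes day 16, plus 2-day gap → day 18); framing (finishes day 5, plus 2-day gap → day 7). The latest of these is day 18, so insulation runs day 18 to 18 + 10 = day 28.
Drywall has to wait for insulation (finishes day 28); framing (finishes day 5); plumbing rough-in (finishes day 14). The latest of these is day 28, so drywall runs day 28 to 28 + 2 = day 30.
All tasks are finished once the last one completes. Finish times: Framing at 5, Roofing at 16, Plumbing rough-in at 14, Insulation at 28, Drywall at 30. The latest is day 30.

30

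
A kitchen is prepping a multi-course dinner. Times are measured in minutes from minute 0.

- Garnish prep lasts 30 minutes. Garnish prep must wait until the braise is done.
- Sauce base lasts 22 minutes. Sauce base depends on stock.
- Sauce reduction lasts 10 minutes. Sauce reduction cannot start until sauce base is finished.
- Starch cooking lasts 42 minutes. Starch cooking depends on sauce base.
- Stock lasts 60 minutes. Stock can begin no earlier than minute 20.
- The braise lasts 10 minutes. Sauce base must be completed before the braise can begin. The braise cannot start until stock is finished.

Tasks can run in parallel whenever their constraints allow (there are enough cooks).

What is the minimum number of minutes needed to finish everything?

Stock cannot begin until its own release at minute 20. It runs from minute 20 to 20 + 60 = minute 80.
Sauce base waits on stock (finishes minute 80), so it starts at minute 80 and finishes at 80 + 22 = minute 102.
Starch cooking waits on sauce base (finishes minute 102), so it starts at minute 102 and finishes at 102 + 42 = minute 144.
After sauce base (finishes minute 102), sauce reduction can start at minute 102 and finishes at minute 112.
The braise has to wait for sauce base (finishes minute 102); stock (finishes minute 80). The latest of these is minute 102, so the braise runs minute 102 to 102 + 10 = minute 112.
After the braise (finishes minute 112), garnish prep can start at minute 112 and finishes at minute 142.
All tasks are finished once the last one completes. Finish times: Stock at 80, Sauce base at 102, The braise at 112, Sauce reduction at 112, Starch cooking at 144, Garnish prep at 142. The latest is minute 144.

144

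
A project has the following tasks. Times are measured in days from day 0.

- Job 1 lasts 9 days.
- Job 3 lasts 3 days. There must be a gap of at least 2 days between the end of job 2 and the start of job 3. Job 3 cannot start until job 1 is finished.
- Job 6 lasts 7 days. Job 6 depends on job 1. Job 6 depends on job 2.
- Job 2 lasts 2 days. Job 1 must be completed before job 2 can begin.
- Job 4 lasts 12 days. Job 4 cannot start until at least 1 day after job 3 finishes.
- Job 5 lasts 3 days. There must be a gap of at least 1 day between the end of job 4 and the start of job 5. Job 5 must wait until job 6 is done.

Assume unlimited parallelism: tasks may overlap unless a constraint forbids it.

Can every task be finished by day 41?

Yes

Nothing blocks job 1, so it runs from day 0 to day 9.
Job 2 cannot begin until job 1 (finishes day 9). It runs from day 9 to 9 + 2 = day 11.
Job 6 cannot start until job 1 (finishes day 9); job 2 (finishes day 11). The controlling bound is day 11, so job 6 finishes at 11 + 7 = day 18.
Job 3 cannot start until job 2 (finishes day 11, plus 2-day gap → day 13); job 1 (finishes day 9). The controlling bound is day 13, so job 3 finishes at 13 + 3 = day 16.
Job 4 waits on job 3 (finishes day 16, plus 1-day gap → day 17), so it starts at day 17 and finishes at 17 + 12 = day 29.
For job 5: job 4 (finishes day 29, plus 1-day gap → day 30); job 6 (finishes day 18). Taking the maximum gives a start of day 30, and it finishes at 30 + 3 = day 33.
Every task is finished by day 33, which is no later than the deadline of 41, so the schedule is feasible.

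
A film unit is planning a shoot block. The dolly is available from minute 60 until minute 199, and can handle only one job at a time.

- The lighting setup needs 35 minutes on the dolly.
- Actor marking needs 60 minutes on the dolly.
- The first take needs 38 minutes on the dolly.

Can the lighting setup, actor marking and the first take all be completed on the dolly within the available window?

Yes

The dolly window is 199 − 60 = 139 minutes.
Running back to back, the jobs need 35 + 60 + 38 = 133 minutes on the dolly.
Since 133 ≤ 139, they fit within the window.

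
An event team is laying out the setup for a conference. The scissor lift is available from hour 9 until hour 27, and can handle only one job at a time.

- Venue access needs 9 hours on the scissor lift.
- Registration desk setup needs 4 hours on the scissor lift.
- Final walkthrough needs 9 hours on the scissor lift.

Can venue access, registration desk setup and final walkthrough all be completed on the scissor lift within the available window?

No

The scissor lift window is 27 − 9 = 18 hours.
Running back to back, the jobs need 9 + 4 + 9 = 22 hours on the scissor lift.
Since 22 > 18, they cannot all fit.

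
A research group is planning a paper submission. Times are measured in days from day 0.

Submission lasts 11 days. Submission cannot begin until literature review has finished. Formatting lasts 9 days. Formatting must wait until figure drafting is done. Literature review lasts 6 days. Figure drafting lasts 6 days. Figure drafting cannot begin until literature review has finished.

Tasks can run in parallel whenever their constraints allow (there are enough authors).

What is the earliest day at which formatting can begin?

Literature review has no prerequisites, so it starts at day 0 and finishes at day 6.
Figure drafting cannot begin until literature review (finishes day 6). It runs from day 6 to 6 + 6 = day 12.
Formatting waits on figure drafting (finishes day 12), so the earliest it can start is day 12.

12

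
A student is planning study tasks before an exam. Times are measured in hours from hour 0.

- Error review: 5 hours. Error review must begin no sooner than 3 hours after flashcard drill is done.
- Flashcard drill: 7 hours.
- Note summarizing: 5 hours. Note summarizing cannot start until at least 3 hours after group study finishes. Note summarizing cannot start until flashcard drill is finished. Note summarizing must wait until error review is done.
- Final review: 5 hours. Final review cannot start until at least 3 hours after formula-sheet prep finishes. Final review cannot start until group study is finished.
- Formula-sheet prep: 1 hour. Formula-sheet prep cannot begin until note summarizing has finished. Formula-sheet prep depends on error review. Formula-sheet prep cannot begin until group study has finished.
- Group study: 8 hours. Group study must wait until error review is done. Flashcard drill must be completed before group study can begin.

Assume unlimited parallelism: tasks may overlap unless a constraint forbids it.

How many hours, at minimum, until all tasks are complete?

40

Flashcard drill has no prerequisites, so it starts at hour 0 and finishes at hour 7.
Error review cannot begin until flashcard drill (finishes hour 7, plus 3-hour gap → hour 10). It runs from hour 10 to 10 + 5 = hour 15.
Group study needs all of error review (finishes hour 15); flashcard drill (finishes hour 7). That puts its earliest start at hour 15; it finishes at 15 + 8 = hour 23.
Note summarizing has to wait for group study (finishes hour 23, plus 3-hour gap → hour 26); flashcard drill (finishes hour 7); error review (finishes hour 15). The latest of these is hour 26, so note summarizing runs hour 26 to 26 + 5 = hour 31.
Formula-sheet prep cannot start until note summarizing (finishes hour 31); error review (finishes hour 15); group study (finishes hour 23). The controlling bound is hour 31, so formula-sheet prep finishes at 31 + 1 = hour 32.
Final review needs all of formula-sheet prep (finishes hour 32, plus 3-hour gap → hour 35); group study (finishes hour 23). That puts its earliest start at hour 35; it finishes at 35 + 5 = hour 40.
All tasks are finished once the last one completes. Finish times: Flashcard drill at 7, Error review at 15, Group study at 23, Note summarizing at 31, Formula-sheet prep at 32, Final review at 40. The latest is hour 40.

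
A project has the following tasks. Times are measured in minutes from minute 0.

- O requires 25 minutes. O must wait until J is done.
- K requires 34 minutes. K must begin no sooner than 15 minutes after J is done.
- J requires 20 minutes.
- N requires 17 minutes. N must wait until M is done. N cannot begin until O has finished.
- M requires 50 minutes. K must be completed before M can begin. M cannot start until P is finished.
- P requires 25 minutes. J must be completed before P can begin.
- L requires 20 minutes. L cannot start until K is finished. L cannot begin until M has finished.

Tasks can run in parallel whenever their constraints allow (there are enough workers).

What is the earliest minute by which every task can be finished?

139

J has no prerequisites, so it starts at minute 0 and finishes at minute 20.
After J (finishes minute 20), P can start at minute 20 and finishes at minute 45.
O waits on J (finishes minute 20), so it starts at minute 20 and finishes at 20 + 25 = minute 45.
After J (finishes minute 20, plus 15-minute gap → minute 35), K can start at minute 35 and finishes at minute 69.
M has to wait for K (finishes minute 69); P (finishes minute 45). The latest of these is minute 69, so M runs minute 69 to 69 + 50 = minute 119.
N cannot start until M (finishes minute 119); O (finishes minute 45). The controlling bound is minute 119, so N finishes at 119 + 17 = minute 136.
L needs all of K (finishes minute 69); M (finishes minute 119). That puts its earliest start at minute 119; it finishes at 119 + 20 = minute 139.
All tasks are finished once the last one completes. Finish times: J at 20, K at 69, L at 139, M at 119, N at 136, O at 45, P at 45. The latest is minute 139.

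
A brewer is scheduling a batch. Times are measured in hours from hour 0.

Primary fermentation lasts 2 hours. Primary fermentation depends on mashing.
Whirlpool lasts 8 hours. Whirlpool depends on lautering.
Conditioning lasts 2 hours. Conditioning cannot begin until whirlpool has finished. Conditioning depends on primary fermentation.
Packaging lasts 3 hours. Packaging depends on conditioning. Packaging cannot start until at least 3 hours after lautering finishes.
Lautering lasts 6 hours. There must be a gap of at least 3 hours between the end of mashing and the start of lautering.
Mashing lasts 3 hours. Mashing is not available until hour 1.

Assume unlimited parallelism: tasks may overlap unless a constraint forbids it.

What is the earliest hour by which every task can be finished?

26

After its own release at hour 1, mashing can start at hour 1 and finishes at hour 4.
Primary fermentation waits on mashing (finishes hour 4), so it starts at hour 4 and finishes at 4 + 2 = hour 6.
After mashing (finishes hour 4, plus 3-hour gap → hour 7), lautering can start at hour 7 and finishes at hour 13.
After lautering (finishes hour 13), whirlpool can start at hour 13 and finishes at hour 21.
Conditioning cannot start until whirlpool (finishes hour 21); primary fermentation (finishes hour 6). The controlling bound is hour 21, so conditioning finishes at 21 + 2 = hour 23.
Packaging needs all of conditioning (finishes hour 23); lautering (finishes hour 13, plus 3-hour gap → hour 16). That puts its earliest start at hour 23; it finishes at 23 + 3 = hour 26.
All tasks are finished once the last one completes. Finish times: Mashing at 4, Lautering at 13, Whirlpool at 21, Primary fermentation at 6, Conditioning at 23, Packaging at 26. The latest is hour 26.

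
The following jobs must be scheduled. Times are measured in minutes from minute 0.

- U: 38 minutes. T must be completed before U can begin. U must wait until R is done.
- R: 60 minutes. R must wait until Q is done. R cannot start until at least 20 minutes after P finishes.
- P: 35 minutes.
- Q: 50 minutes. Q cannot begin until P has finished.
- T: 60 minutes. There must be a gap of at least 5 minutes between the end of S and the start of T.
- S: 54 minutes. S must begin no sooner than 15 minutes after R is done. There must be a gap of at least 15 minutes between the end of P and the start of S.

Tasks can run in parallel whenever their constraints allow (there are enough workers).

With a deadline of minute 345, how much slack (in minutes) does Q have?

28

P has no prerequisites, so it starts at minute 0 and finishes at minute 35.
After P (finishes minute 35), Q can start at minute 35 and finishes at minute 85.

Working backward from the deadline:
Nothing follows U; the deadline of minute 345 is its only limit. It must start by 345 − 38 = minute 307.
T has to be done before U (must start by minute 307). That means finishing by minute 307, i.e. starting by 307 − 60 = minute 247.
S must finish before T (must start by minute 247, minus 5-minute gap → minute 242). With a 54-minute duration, S must start by 242 − 54 = minute 188.
For R: S (must start by minute 188, minus 15-minute gap → minute 173); U (must start by minute 307). The most restrictive is minute 173; with a 60-minute duration, R must start by minute 113.
Q must finish before R (must start by minute 113). With a 50-minute duration, Q must start by 113 − 50 = minute 63.
So Q can start as early as minute 35 and as late as minute 63, giving 63 − 35 = 28 minutes of slack.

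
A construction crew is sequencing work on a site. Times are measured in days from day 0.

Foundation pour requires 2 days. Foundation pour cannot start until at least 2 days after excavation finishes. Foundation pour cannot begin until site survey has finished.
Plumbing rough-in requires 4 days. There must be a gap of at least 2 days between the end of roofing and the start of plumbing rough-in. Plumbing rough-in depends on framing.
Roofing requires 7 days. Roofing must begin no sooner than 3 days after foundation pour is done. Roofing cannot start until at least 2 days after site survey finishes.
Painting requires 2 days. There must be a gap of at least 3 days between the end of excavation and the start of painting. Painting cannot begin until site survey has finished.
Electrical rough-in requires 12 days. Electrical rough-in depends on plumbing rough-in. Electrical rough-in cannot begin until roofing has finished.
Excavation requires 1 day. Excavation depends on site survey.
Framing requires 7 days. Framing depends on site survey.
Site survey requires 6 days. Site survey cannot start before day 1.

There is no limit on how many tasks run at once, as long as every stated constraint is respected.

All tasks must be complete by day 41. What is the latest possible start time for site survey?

To finish by day 41, electrical rough-in (duration 12) must start no later than day 29.
Plumbing rough-in feeds into electrical rough-in (must start by day 29); so plumbing rough-in must finish by day 29 and therefore start by day 25.
Roofing has several dependents: plumbing rough-in (must start by day 25, minus 2-day gap → day 23); electrical rough-in (must start by day 29). The earliest of those limits is day 23, so roofing must start by 23 − 7 = day 16.
Foundation pour has to be done before roofing (must start by day 16, minus 3-day gap → day 13). That means finishing by day 13, i.e. starting by 13 − 2 = day 11.
Painting must finish by day 41; it takes 2 days, so it must start by 41 − 2 = day 39.
Excavation feeds foundation pour (must start by day 11, minus 2-day gap → day 9); painting (must start by day 39, minus 3-day gap → day 36). Taking the minimum, excavation must finish by day 9 and start by 9 − 1 = day 8.
Framing has to be done before plumbing rough-in (must start by day 25). That means finishing by day 25, i.e. starting by 25 − 7 = day 18.
Site survey feeds excavation (must start by day 8); foundation pour (must start by day 11); framing (must start by day 18); roofing (must start by day 16, minus 2-day gap → day 14); painting (must start by day 39). Taking the minimum, site survey must finish by day 8 and start by 8 − 6 = day 2.

2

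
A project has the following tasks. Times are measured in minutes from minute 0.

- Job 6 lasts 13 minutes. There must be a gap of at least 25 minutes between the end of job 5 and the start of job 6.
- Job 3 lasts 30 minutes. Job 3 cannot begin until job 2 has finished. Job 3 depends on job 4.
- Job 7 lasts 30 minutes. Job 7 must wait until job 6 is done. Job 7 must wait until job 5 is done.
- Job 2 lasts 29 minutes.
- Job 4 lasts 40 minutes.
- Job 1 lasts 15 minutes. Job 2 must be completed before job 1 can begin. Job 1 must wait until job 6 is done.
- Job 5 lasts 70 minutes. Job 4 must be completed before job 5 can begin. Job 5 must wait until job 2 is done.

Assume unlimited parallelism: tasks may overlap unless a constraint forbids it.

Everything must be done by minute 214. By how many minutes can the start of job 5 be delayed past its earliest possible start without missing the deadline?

36

Job 4 has no prerequisites, so it starts at minute 0 and finishes at minute 40.
Job 2 can start immediately at minute 0; it finishes at minute 29.
Job 5 cannot start until job 4 (finishes minute 40); job 2 (finishes minute 29). The controlling bound is minute 40, so job 5 finishes at 40 + 70 = minute 110.

Working backward from the deadline:
To finish by minute 214, job 1 (duration 15) must start no later than minute 199.
Nothing follows job 7; the deadline of minute 214 is its only limit. It must start by 214 − 30 = minute 184.
For job 6: job 1 (must start by minute 199); job 7 (must start by minute 184). The most restrictive is minute 184; with a 13-minute duration, job 6 must start by minute 171.
Job 5 must finish in time for job 6 (must start by minute 171, minus 25-minute gap → minute 146); job 7 (must start by minute 184). The tightest is minute 146, so job 5 must start by 146 − 70 = minute 76.
So job 5 can start as early as minute 40 and as late as minute 76, giving 76 − 40 = 36 minutes of slack.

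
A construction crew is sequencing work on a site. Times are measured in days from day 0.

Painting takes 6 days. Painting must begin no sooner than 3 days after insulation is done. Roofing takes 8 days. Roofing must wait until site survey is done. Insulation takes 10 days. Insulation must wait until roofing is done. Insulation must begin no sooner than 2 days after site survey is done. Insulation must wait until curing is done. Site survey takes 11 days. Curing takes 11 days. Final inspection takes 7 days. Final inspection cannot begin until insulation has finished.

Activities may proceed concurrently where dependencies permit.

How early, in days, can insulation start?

19

Curing can start immediately at day 0; it finishes at day 11.
Nothing blocks site survey, so it runs from day 0 to day 11.
Roofing waits on site survey (finishes day 11), so it starts at day 11 and finishes at 11 + 8 = day 19.
Insulation waits on roofing (finishes day 19); site survey (finishes day 11, plus 2-day gap → day 13); curing (finishes day 11). The latest of these is day 19, which is the earliest insulation can start.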